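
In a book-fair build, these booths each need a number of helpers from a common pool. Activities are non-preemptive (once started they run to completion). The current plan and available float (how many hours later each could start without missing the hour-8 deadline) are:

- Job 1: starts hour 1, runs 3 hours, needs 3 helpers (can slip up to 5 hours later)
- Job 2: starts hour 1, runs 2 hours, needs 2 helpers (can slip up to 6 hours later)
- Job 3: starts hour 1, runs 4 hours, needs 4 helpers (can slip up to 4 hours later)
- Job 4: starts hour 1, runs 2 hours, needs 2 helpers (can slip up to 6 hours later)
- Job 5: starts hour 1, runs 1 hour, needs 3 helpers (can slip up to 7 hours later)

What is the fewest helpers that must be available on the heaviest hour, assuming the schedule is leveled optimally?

Early-start (Job 1@1, Job 2@1, Job 3@1, Job 4@1, Job 5@1) gives peak 14: h1:14  h2:11  h3:7  h4:4  h5:0  h6:0  h7:0  h8:0.
Shift Job 3→5, Job 4→3, Job 5→4.
Schedule Job 1@1, Job 2@1, Job 3@5, Job 4@3, Job 5@4: h1:5  h2:5  h3:5  h4:5  h5:4  h6:4  h7:4  h8:4 — peak 5.
Total helper-hours = 36 over 8 hours ⇒ peak ≥ ⌈36/8⌉ = 5, so 5 is optimal.

5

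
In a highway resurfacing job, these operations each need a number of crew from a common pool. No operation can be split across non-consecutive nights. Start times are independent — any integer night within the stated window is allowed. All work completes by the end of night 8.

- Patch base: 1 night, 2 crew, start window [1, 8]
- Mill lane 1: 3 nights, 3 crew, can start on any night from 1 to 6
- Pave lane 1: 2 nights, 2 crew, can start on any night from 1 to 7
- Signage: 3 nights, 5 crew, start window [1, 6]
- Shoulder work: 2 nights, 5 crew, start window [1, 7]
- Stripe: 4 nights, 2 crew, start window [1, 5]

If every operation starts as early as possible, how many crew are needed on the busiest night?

19

Early-start schedule: Patch base@1, Mill lane 1@1, Pave lane 1@1, Signage@1, Shoulder work@1, Stripe@1.
Load per night: night 1: 19, night 2: 17, night 3: 10, night 4: 2, night 5: 0, night 6: 0, night 7: 0, night 8: 0.
Peak is 19.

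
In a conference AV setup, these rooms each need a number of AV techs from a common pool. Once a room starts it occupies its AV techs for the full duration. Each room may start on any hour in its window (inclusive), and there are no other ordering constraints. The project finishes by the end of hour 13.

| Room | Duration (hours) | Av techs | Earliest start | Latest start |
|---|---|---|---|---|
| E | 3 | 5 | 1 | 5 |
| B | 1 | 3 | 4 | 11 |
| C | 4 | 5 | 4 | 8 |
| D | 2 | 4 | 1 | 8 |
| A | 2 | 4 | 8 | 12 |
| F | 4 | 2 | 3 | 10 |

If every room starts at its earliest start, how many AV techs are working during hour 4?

10

At early start, hour 4 has: B, C, F.
Demand: 3 + 5 + 2 = 10.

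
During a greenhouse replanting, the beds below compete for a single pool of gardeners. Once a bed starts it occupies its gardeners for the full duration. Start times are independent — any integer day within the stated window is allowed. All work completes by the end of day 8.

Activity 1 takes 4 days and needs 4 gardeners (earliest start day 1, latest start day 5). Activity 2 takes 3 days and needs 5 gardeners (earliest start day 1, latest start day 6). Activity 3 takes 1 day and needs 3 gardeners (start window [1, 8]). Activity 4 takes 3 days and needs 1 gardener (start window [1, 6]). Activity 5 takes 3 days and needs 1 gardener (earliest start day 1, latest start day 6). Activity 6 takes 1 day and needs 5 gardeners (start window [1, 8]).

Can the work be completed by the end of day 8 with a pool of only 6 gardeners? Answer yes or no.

no

The minimum achievable peak is 7; 6 < 7, so no feasible schedule stays within the cap.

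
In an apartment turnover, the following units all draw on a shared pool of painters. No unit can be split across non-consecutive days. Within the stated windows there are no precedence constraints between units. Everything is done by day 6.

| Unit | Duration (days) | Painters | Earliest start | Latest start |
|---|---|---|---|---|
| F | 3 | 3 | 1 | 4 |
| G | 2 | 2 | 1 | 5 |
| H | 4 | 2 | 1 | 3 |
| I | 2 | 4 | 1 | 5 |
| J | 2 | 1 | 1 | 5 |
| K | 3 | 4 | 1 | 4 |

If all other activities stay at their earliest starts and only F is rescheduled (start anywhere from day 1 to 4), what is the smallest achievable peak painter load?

13

F@1: d1:16  d2:16  d3:9  d4:2  d5:0  d6:0 → peak 16
F@2: d1:13  d2:16  d3:9  d4:5  d5:0  d6:0 → peak 16
F@3: d1:13  d2:13  d3:9  d4:5  d5:3  d6:0 → peak 13
F@4: d1:13  d2:13  d3:6  d4:5  d5:3  d6:3 → peak 13
Best is F@3, peak 13.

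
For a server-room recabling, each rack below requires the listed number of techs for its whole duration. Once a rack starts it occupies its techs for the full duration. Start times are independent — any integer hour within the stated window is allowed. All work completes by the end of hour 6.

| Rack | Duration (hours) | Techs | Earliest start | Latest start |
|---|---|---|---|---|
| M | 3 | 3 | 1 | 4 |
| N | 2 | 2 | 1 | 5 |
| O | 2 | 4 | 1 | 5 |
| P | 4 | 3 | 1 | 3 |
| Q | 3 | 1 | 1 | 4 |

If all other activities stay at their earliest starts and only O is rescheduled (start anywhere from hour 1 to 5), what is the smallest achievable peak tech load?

9

O@1: h1:13  h2:13  h3:7  h4:3  h5:0  h6:0 → peak 13
O@2: h1:9  h2:13  h3:11  h4:3  h5:0  h6:0 → peak 13
O@3: h1:9  h2:9  h3:11  h4:7  h5:0  h6:0 → peak 11
O@4: h1:9  h2:9  h3:7  h4:7  h5:4  h6:0 → peak 9
O@5: h1:9  h2:9  h3:7  h4:3  h5:4  h6:4 → peak 9
Best is O@4, peak 9.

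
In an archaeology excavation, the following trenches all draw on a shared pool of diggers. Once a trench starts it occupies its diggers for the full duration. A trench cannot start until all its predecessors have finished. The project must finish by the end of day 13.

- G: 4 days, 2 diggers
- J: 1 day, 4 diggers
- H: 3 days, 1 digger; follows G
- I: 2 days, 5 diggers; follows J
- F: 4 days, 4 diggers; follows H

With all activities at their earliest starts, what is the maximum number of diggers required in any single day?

7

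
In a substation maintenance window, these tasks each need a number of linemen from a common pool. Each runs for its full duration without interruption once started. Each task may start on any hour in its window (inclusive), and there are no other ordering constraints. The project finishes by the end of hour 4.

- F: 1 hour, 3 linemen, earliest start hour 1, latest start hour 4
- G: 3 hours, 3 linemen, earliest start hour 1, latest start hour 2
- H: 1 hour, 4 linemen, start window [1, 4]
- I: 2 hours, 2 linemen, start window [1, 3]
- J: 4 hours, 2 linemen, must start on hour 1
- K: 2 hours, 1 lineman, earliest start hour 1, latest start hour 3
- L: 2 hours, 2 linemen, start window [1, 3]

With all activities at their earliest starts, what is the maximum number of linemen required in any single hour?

17

Early-start schedule: F@1, G@1, H@1, I@1, J@1, K@1, L@1.
Load per hour: hour 1: 17, hour 2: 10, hour 3: 5, hour 4: 2.
Peak is 17.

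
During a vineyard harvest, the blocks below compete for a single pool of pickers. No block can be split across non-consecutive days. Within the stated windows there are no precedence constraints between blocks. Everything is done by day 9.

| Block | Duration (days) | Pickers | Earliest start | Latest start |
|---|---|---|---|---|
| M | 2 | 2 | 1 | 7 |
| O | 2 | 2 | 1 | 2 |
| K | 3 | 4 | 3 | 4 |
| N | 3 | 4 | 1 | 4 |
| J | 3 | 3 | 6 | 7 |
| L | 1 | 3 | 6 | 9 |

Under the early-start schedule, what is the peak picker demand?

Early-start schedule: M@1, O@1, K@3, N@1, J@6, L@6.
Load per day: day 1: 8, day 2: 8, day 3: 8, day 4: 4, day 5: 4, day 6: 6, day 7: 3, day 8: 3, day 9: 0.
Peak is 8.

8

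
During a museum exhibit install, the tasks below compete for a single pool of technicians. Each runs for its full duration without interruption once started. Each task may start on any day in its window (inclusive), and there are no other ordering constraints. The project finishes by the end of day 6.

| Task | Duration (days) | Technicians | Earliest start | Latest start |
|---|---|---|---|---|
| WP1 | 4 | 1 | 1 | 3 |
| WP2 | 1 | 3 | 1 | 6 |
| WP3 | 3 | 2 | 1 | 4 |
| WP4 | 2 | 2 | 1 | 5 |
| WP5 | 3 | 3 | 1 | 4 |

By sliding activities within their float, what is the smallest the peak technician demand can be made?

Early-start (WP1@1, WP2@1, WP3@1, WP4@1, WP5@1) gives peak 11: d1:11  d2:8  d3:6  d4:1  d5:0  d6:0.
Shift WP2→6, WP3→4, WP4→4.
Schedule WP1@1, WP2@6, WP3@4, WP4@4, WP5@1: d1:4  d2:4  d3:4  d4:5  d5:4  d6:5 — peak 5.
Total technician-days = 26 over 6 days ⇒ peak ≥ ⌈26/6⌉ = 5, so 5 is optimal.

5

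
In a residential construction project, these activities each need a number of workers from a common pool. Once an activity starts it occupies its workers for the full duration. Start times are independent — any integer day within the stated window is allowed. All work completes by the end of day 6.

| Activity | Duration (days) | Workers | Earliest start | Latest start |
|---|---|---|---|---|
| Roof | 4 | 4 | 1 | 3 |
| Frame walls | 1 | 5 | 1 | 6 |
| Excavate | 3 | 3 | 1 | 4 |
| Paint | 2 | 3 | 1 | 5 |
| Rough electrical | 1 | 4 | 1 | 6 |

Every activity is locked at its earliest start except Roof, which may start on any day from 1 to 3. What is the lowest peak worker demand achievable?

15

Roof@1: d1:19  d2:10  d3:7  d4:4  d5:0  d6:0 → peak 19
Roof@2: d1:15  d2:10  d3:7  d4:4  d5:4  d6:0 → peak 15
Roof@3: d1:15  d2:6  d3:7  d4:4  d5:4  d6:4 → peak 15
Best is Roof@2, peak 15.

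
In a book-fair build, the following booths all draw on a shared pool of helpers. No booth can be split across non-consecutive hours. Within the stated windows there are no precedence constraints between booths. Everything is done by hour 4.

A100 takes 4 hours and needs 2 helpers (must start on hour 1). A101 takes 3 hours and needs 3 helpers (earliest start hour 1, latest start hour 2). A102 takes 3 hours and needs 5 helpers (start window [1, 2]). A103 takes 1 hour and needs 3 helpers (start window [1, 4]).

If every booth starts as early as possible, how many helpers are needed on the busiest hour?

Early-start schedule: A100@1, A101@1, A102@1, A103@1.
Load per hour: hour 1: 13, hour 2: 10, hour 3: 10, hour 4: 2.
Peak is 13.

13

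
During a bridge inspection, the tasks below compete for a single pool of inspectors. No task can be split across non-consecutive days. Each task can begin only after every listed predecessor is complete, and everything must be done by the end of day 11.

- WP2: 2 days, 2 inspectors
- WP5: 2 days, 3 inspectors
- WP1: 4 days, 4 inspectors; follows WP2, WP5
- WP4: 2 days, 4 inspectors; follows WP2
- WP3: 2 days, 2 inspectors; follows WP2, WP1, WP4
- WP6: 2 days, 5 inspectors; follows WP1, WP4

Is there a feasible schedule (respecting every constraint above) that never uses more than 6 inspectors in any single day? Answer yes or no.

The minimum achievable peak is 7; 6 < 7, so no feasible schedule stays within the cap.

no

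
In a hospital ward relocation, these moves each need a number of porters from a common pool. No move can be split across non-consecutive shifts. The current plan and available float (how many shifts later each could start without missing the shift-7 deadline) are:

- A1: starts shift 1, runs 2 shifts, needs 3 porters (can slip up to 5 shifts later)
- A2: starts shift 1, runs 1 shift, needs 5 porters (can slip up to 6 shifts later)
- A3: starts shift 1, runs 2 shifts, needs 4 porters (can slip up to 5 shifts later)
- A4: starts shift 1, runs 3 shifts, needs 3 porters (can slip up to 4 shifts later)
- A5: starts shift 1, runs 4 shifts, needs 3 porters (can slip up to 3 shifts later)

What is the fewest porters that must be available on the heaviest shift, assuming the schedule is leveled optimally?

7

Early-start (A1@1, A2@1, A3@1, A4@1, A5@1) gives peak 18: s1:18  s2:13  s3:6  s4:3  s5:0  s6:0  s7:0.
Shift A2→3, A4→4, A5→4.
Schedule A1@1, A2@3, A3@1, A4@4, A5@4: s1:7  s2:7  s3:5  s4:6  s5:6  s6:6  s7:3 — peak 7.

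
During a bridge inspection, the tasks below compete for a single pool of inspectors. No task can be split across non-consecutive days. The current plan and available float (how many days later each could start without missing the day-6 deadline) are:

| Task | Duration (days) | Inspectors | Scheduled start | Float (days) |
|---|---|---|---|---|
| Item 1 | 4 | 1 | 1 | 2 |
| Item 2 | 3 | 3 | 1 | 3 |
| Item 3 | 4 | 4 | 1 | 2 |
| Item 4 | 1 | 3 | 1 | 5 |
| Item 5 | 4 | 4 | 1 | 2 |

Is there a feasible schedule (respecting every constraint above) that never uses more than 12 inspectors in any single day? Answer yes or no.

yes

Schedule Item 1@1, Item 2@1, Item 3@1, Item 4@1, Item 5@2: d1:11  d2:12  d3:12  d4:9  d5:4  d6:0 — peak 12 ≤ 12.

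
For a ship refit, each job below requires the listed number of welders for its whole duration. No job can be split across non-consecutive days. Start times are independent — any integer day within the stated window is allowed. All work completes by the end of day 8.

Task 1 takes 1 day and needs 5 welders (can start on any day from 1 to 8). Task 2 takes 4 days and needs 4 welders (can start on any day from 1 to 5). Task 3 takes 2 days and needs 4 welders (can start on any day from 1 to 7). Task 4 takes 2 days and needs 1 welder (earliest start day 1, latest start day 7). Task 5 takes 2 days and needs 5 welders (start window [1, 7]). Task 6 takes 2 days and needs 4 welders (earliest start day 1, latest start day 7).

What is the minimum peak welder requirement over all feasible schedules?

8

Early-start (Task 1@1, Task 2@1, Task 3@1, Task 4@1, Task 5@1, Task 6@1) gives peak 23: d1:23  d2:18  d3:4  d4:4  d5:0  d6:0  d7:0  d8:0.
Shift Task 2→2, Task 3→2, Task 4→6, Task 5→6, Task 6→4.
Schedule Task 1@1, Task 2@2, Task 3@2, Task 4@6, Task 5@6, Task 6@4: d1:5  d2:8  d3:8  d4:8  d5:8  d6:6  d7:6  d8:0 — peak 8.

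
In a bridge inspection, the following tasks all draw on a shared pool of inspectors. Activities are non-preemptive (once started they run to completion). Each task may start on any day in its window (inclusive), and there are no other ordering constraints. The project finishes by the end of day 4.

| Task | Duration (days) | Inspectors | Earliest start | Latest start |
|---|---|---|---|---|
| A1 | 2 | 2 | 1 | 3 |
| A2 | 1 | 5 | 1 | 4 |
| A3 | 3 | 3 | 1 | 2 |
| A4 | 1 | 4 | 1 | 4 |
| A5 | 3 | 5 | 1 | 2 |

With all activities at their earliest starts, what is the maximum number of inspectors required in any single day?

19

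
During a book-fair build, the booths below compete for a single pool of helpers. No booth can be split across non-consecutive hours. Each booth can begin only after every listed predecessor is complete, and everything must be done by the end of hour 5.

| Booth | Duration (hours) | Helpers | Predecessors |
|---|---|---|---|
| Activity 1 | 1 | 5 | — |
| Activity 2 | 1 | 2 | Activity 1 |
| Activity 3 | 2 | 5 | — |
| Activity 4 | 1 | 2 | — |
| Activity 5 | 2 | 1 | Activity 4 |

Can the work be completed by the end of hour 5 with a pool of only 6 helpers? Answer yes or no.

yes

Schedule Activity 1@1, Activity 2@2, Activity 3@3, Activity 4@2, Activity 5@3: h1:5  h2:4  h3:6  h4:6  h5:0 — peak 6 ≤ 6.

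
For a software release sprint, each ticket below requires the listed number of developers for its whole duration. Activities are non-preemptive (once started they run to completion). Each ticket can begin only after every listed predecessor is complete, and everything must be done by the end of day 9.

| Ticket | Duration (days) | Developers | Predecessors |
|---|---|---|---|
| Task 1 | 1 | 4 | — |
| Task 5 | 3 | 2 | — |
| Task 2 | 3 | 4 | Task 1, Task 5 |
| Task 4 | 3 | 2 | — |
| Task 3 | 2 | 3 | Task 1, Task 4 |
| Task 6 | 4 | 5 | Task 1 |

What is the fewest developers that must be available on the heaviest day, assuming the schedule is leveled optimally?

Early-start (Task 1@1, Task 5@1, Task 2@4, Task 4@1, Task 3@4, Task 6@2) gives peak 12: d1:8  d2:9  d3:9  d4:12  d5:12  d6:4  d7:0  d8:0  d9:0.
Shift Task 2→6, Task 4→4, Task 3→7.
Schedule Task 1@1, Task 5@1, Task 2@6, Task 4@4, Task 3@7, Task 6@2: d1:6  d2:7  d3:7  d4:7  d5:7  d6:6  d7:7  d8:7  d9:0 — peak 7.

7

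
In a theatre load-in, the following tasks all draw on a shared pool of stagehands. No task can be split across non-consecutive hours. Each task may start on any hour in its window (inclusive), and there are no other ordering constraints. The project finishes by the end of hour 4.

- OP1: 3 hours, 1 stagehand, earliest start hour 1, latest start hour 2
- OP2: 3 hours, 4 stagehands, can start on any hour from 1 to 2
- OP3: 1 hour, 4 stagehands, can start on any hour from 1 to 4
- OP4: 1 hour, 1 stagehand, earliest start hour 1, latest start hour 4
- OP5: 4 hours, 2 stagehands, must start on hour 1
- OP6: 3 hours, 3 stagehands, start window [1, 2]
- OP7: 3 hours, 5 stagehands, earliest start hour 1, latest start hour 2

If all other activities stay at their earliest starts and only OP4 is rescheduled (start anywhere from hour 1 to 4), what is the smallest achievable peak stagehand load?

19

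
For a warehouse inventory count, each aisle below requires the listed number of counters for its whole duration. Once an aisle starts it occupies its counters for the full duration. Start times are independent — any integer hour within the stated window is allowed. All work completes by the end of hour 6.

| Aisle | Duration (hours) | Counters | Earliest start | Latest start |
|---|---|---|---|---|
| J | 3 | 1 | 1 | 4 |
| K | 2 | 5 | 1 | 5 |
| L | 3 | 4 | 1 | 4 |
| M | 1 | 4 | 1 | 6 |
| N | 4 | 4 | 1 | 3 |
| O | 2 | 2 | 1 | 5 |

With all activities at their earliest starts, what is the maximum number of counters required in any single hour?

20

Early-start schedule: J@1, K@1, L@1, M@1, N@1, O@1.
Load per hour: hour 1: 20, hour 2: 16, hour 3: 9, hour 4: 4, hour 5: 0, hour 6: 0.
Peak is 20.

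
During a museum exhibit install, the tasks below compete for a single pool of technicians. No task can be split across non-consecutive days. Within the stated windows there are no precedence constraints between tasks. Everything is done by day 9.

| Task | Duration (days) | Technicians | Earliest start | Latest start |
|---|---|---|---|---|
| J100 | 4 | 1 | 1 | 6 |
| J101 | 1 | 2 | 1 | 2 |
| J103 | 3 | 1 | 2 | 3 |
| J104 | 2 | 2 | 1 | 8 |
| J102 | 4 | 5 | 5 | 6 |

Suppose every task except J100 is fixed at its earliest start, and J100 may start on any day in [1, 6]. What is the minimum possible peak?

J100@1: d1:5  d2:4  d3:2  d4:2  d5:5  d6:5  d7:5  d8:5  d9:0 → peak 5
J100@2: d1:4  d2:4  d3:2  d4:2  d5:6  d6:5  d7:5  d8:5  d9:0 → peak 6
J100@3: d1:4  d2:3  d3:2  d4:2  d5:6  d6:6  d7:5  d8:5  d9:0 → peak 6
J100@4: d1:4  d2:3  d3:1  d4:2  d5:6  d6:6  d7:6  d8:5  d9:0 → peak 6
J100@5: d1:4  d2:3  d3:1  d4:1  d5:6  d6:6  d7:6  d8:6  d9:0 → peak 6
J100@6: d1:4  d2:3  d3:1  d4:1  d5:5  d6:6  d7:6  d8:6  d9:1 → peak 6
Best is J100@1, peak 5.

5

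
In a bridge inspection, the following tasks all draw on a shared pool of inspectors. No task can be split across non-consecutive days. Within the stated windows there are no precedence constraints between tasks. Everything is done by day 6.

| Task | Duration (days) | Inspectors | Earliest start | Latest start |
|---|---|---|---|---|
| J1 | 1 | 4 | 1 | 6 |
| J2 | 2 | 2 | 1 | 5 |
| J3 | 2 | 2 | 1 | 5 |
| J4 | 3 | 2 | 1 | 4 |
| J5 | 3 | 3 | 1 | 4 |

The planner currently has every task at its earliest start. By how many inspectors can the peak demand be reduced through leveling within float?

Early-start peak: d1:13  d2:9  d3:5  d4:0  d5:0  d6:0 ⇒ 13.
Leveled (J1@1, J2@2, J3@2, J4@4, J5@4): d1:4  d2:4  d3:4  d4:5  d5:5  d6:5 ⇒ 5.
Reduction 13 − 5 = 8.

8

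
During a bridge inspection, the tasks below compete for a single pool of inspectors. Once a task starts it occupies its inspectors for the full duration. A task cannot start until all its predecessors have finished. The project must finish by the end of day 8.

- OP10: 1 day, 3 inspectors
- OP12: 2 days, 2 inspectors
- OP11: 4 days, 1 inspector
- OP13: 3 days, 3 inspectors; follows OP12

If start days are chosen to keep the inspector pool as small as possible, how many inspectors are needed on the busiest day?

3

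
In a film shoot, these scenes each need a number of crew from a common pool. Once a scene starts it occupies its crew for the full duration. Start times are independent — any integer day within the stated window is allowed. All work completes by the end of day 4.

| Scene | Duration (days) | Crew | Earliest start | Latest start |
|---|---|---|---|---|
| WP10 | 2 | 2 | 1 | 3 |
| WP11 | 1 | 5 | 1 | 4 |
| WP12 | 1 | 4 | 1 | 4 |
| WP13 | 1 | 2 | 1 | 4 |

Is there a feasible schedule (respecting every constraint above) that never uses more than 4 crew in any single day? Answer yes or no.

The minimum achievable peak is 5; 4 < 5, so no feasible schedule stays within the cap.

no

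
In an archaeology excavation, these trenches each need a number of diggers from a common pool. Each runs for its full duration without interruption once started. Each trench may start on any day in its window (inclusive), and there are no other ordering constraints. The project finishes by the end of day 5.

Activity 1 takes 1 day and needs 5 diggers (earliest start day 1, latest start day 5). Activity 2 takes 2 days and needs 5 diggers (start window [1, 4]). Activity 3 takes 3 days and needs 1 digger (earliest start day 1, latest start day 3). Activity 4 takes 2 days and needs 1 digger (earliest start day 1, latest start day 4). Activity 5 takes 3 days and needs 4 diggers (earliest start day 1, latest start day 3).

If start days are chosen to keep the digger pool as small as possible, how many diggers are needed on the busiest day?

9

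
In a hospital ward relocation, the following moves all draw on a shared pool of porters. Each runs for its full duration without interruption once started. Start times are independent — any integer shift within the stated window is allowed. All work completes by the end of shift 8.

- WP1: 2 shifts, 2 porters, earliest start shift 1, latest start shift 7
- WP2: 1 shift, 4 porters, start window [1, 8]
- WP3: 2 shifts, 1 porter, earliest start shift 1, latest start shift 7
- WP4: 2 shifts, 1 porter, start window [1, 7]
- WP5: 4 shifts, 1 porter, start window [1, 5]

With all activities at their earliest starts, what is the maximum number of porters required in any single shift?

9

Early-start schedule: WP1@1, WP2@1, WP3@1, WP4@1, WP5@1.
Load per shift: shift 1: 9, shift 2: 5, shift 3: 1, shift 4: 1, shift 5: 0, shift 6: 0, shift 7: 0, shift 8: 0.
Peak is 9.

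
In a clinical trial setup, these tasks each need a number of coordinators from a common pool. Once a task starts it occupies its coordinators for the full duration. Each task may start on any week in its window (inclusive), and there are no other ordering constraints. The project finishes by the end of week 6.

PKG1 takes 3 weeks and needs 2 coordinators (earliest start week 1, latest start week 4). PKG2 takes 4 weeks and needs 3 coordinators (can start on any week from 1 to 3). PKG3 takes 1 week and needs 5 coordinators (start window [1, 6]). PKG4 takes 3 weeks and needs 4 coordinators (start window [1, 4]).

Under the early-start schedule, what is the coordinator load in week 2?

At early start, week 2 has: PKG1, PKG2, PKG4.
Demand: 2 + 3 + 4 = 9.

9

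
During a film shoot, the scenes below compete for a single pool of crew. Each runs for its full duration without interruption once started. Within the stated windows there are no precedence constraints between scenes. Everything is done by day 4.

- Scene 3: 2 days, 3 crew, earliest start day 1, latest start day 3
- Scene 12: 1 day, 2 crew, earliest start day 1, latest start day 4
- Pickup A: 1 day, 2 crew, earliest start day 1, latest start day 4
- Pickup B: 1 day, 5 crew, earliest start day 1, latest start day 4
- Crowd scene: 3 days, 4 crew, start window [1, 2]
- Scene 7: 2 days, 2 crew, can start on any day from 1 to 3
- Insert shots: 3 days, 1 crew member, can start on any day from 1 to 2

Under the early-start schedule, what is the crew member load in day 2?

At early start, day 2 has: Scene 3, Crowd scene, Scene 7, Insert shots.
Demand: 3 + 4 + 2 + 1 = 10.

10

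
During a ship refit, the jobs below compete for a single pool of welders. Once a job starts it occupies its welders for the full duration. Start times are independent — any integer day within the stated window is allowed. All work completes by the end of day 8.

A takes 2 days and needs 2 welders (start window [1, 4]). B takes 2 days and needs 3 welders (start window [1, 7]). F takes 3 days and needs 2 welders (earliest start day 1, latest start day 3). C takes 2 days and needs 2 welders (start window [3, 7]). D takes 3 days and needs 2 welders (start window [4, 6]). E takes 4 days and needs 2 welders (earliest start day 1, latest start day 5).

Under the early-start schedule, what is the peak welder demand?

9

Early-start schedule: A@1, B@1, F@1, C@3, D@4, E@1.
Load per day: day 1: 9, day 2: 9, day 3: 6, day 4: 6, day 5: 2, day 6: 2, day 7: 0, day 8: 0.
Peak is 9.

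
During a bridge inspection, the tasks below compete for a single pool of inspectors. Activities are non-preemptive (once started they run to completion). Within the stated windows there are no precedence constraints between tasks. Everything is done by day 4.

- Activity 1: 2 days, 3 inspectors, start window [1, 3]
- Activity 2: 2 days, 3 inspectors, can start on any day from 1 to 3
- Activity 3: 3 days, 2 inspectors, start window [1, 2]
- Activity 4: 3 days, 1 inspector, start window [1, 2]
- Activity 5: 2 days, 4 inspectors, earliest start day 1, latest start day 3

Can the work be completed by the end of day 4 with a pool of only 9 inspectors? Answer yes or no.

Schedule Activity 1@1, Activity 2@1, Activity 3@1, Activity 4@1, Activity 5@3: d1:9  d2:9  d3:7  d4:4 — peak 9 ≤ 9.

yes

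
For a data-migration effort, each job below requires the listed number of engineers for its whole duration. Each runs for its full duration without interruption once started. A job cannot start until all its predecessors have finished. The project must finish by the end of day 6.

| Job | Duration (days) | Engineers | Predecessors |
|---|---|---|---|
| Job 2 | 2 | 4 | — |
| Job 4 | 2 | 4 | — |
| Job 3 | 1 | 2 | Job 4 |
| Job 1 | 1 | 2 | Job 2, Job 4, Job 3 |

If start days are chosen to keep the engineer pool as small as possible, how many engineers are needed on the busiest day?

Early-start (Job 2@1, Job 4@1, Job 3@3, Job 1@4) gives peak 8: d1:8  d2:8  d3:2  d4:2  d5:0  d6:0.
Shift Job 4→3, Job 3→5, Job 1→6.
Schedule Job 2@1, Job 4@3, Job 3@5, Job 1@6: d1:4  d2:4  d3:4  d4:4  d5:2  d6:2 — peak 4.
Total engineer-days = 20 over 6 days ⇒ peak ≥ ⌈20/6⌉ = 4, so 4 is optimal.

4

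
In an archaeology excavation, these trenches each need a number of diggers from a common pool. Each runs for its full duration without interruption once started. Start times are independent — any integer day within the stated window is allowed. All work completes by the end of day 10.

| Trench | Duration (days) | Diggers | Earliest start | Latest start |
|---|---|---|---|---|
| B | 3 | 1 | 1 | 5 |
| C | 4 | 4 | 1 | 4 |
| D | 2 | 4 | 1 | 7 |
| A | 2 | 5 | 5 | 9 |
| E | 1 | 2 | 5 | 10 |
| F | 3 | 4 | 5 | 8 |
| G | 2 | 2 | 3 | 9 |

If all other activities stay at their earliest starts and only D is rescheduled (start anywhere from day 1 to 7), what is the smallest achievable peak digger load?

D@1: d1:9  d2:9  d3:7  d4:6  d5:11  d6:9  d7:4  d8:0  d9:0  d10:0 → peak 11
D@2: d1:5  d2:9  d3:11  d4:6  d5:11  d6:9  d7:4  d8:0  d9:0  d10:0 → peak 11
D@3: d1:5  d2:5  d3:11  d4:10  d5:11  d6:9  d7:4  d8:0  d9:0  d10:0 → peak 11
D@4: d1:5  d2:5  d3:7  d4:10  d5:15  d6:9  d7:4  d8:0  d9:0  d10:0 → peak 15
D@5: d1:5  d2:5  d3:7  d4:6  d5:15  d6:13  d7:4  d8:0  d9:0  d10:0 → peak 15
D@6: d1:5  d2:5  d3:7  d4:6  d5:11  d6:13  d7:8  d8:0  d9:0  d10:0 → peak 13
D@7: d1:5  d2:5  d3:7  d4:6  d5:11  d6:9  d7:8  d8:4  d9:0  d10:0 → peak 11
Best is D@1, peak 11.

11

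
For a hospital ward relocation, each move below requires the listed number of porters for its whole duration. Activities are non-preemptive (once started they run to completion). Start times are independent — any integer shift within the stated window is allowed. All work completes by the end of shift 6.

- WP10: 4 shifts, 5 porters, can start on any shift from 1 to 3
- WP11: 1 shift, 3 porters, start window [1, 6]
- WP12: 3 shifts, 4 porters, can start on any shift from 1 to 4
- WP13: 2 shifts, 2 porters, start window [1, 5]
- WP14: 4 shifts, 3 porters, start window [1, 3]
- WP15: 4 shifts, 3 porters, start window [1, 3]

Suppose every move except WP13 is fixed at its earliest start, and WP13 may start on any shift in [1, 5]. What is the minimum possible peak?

WP13@1: s1:20  s2:17  s3:15  s4:11  s5:0  s6:0 → peak 20
WP13@2: s1:18  s2:17  s3:17  s4:11  s5:0  s6:0 → peak 18
WP13@3: s1:18  s2:15  s3:17  s4:13  s5:0  s6:0 → peak 18
WP13@4: s1:18  s2:15  s3:15  s4:13  s5:2  s6:0 → peak 18
WP13@5: s1:18  s2:15  s3:15  s4:11  s5:2  s6:2 → peak 18
Best is WP13@2, peak 18.

18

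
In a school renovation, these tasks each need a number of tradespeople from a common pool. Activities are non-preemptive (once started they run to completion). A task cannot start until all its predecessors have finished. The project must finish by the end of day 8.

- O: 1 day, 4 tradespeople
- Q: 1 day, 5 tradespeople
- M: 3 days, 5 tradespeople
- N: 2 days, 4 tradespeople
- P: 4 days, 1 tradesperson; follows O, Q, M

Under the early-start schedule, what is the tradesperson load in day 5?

1

At early start, day 5 has: P.
Demand: 1 = 1.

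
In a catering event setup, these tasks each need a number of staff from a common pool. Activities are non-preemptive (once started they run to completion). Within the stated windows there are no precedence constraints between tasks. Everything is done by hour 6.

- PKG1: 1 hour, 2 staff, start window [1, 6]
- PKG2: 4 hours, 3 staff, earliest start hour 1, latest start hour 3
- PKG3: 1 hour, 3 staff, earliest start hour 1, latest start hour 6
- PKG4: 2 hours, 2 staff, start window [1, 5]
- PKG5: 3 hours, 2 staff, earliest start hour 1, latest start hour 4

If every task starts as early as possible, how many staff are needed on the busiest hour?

Early-start schedule: PKG1@1, PKG2@1, PKG3@1, PKG4@1, PKG5@1.
Load per hour: hour 1: 12, hour 2: 7, hour 3: 5, hour 4: 3, hour 5: 0, hour 6: 0.
Peak is 12.

12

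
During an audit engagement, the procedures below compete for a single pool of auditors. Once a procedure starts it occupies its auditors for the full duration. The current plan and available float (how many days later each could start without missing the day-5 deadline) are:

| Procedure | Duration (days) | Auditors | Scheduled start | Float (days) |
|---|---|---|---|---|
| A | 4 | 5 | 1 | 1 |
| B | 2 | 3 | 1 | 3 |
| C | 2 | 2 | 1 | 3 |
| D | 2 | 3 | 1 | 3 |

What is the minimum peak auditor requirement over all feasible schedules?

Early-start (A@1, B@1, C@1, D@1) gives peak 13: d1:13  d2:13  d3:5  d4:5  d5:0.
Shift D→3.
Schedule A@1, B@1, C@1, D@3: d1:10  d2:10  d3:8  d4:8  d5:0 — peak 10.

10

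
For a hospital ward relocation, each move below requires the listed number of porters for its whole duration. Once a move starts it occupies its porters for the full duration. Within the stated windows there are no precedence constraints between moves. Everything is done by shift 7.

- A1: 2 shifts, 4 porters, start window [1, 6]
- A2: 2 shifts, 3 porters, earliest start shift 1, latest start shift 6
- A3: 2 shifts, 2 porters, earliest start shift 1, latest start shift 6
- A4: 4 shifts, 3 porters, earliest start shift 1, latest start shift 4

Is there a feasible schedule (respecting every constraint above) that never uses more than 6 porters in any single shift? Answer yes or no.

Schedule A1@1, A2@3, A3@1, A4@3: s1:6  s2:6  s3:6  s4:6  s5:3  s6:3  s7:0 — peak 6 ≤ 6.

yes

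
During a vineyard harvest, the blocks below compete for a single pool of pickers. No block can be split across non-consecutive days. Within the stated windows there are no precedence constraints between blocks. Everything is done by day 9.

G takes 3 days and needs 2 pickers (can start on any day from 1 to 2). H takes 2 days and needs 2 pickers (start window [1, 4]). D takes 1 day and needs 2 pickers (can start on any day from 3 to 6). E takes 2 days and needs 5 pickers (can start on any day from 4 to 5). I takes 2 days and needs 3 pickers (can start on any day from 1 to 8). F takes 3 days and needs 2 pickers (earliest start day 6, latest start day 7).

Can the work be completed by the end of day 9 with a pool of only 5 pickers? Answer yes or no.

yes

Schedule G@1, H@1, D@3, E@4, I@6, F@6: d1:4  d2:4  d3:4  d4:5  d5:5  d6:5  d7:5  d8:2  d9:0 — peak 5 ≤ 5.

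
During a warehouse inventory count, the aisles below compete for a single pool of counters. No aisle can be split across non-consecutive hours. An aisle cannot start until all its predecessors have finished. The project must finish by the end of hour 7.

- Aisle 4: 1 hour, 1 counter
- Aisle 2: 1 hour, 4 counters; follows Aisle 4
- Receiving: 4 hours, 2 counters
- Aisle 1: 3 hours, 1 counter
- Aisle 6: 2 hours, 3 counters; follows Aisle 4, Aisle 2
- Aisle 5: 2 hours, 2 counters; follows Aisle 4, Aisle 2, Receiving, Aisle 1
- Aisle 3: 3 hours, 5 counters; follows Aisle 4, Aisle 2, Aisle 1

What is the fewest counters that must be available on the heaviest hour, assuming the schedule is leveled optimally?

7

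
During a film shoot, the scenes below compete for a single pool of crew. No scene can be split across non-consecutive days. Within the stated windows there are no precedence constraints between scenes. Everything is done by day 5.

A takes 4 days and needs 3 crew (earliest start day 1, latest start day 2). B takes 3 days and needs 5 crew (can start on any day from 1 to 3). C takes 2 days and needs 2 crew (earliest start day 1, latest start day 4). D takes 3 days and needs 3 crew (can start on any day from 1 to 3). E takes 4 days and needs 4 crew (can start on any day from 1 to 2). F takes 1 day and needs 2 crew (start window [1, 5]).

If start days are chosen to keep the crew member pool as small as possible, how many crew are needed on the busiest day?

15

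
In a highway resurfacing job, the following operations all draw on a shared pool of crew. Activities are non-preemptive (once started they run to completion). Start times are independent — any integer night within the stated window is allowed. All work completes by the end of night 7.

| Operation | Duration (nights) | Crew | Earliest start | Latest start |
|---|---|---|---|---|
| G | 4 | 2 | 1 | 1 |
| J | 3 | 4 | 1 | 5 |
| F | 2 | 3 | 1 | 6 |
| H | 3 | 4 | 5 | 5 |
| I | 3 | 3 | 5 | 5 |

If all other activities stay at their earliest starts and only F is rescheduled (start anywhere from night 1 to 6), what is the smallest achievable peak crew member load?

9

F@1: n1:9  n2:9  n3:6  n4:2  n5:7  n6:7  n7:7 → peak 9
F@2: n1:6  n2:9  n3:9  n4:2  n5:7  n6:7  n7:7 → peak 9
F@3: n1:6  n2:6  n3:9  n4:5  n5:7  n6:7  n7:7 → peak 9
F@4: n1:6  n2:6  n3:6  n4:5  n5:10  n6:7  n7:7 → peak 10
F@5: n1:6  n2:6  n3:6  n4:2  n5:10  n6:10  n7:7 → peak 10
F@6: n1:6  n2:6  n3:6  n4:2  n5:7  n6:10  n7:10 → peak 10
Best is F@1, peak 9.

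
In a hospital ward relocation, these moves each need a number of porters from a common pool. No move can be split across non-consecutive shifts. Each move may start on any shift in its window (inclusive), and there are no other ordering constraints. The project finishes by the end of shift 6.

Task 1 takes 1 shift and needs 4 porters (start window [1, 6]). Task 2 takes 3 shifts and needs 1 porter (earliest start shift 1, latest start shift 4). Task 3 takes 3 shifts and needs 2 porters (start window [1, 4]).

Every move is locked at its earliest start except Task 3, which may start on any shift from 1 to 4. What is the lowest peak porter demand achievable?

Task 3@1: s1:7  s2:3  s3:3  s4:0  s5:0  s6:0 → peak 7
Task 3@2: s1:5  s2:3  s3:3  s4:2  s5:0  s6:0 → peak 5
Task 3@3: s1:5  s2:1  s3:3  s4:2  s5:2  s6:0 → peak 5
Task 3@4: s1:5  s2:1  s3:1  s4:2  s5:2  s6:2 → peak 5
Best is Task 3@2, peak 5.

5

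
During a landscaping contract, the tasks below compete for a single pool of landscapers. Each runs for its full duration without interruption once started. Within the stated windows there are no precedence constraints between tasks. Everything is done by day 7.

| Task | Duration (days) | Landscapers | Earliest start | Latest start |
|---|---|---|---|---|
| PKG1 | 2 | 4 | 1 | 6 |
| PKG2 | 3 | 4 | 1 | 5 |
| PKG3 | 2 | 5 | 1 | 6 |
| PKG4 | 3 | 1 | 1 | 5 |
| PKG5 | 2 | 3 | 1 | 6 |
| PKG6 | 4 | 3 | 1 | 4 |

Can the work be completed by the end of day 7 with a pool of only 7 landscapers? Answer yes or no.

no

Total landscaper-days = 51; over 7 days the average is 51/7 > 7, so some day must exceed 7.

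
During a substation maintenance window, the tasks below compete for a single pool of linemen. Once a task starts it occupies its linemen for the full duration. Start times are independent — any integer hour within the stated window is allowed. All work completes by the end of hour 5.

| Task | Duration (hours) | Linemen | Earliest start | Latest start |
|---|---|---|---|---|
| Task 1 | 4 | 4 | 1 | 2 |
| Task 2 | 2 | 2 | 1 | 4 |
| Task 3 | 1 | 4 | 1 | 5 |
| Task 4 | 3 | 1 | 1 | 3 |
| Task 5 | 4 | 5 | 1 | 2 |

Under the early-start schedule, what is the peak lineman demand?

Early-start schedule: Task 1@1, Task 2@1, Task 3@1, Task 4@1, Task 5@1.
Load per hour: hour 1: 16, hour 2: 12, hour 3: 10, hour 4: 9, hour 5: 0.
Peak is 16.

16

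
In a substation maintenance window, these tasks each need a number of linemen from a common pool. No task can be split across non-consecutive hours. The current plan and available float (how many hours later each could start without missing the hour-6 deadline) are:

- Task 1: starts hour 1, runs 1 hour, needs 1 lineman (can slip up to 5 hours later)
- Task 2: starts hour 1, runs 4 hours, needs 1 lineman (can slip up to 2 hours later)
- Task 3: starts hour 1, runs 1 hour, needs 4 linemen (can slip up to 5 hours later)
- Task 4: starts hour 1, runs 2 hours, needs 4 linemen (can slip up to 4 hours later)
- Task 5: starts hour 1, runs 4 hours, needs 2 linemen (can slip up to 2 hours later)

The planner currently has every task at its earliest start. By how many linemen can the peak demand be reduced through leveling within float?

Early-start peak: h1:12  h2:7  h3:3  h4:3  h5:0  h6:0 ⇒ 12.
Leveled (Task 1@1, Task 2@1, Task 3@1, Task 4@5, Task 5@2): h1:6  h2:3  h3:3  h4:3  h5:6  h6:4 ⇒ 6.
Reduction 12 − 6 = 6.

6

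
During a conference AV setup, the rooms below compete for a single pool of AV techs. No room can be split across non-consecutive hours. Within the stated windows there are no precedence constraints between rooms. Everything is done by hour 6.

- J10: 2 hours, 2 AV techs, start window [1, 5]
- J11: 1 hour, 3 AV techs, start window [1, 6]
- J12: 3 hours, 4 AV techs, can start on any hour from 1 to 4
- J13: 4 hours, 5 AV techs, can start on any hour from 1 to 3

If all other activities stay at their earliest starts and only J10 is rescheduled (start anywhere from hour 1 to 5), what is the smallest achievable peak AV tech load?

12

J10@1: h1:14  h2:11  h3:9  h4:5  h5:0  h6:0 → peak 14
J10@2: h1:12  h2:11  h3:11  h4:5  h5:0  h6:0 → peak 12
J10@3: h1:12  h2:9  h3:11  h4:7  h5:0  h6:0 → peak 12
J10@4: h1:12  h2:9  h3:9  h4:7  h5:2  h6:0 → peak 12
J10@5: h1:12  h2:9  h3:9  h4:5  h5:2  h6:2 → peak 12
Best is J10@2, peak 12.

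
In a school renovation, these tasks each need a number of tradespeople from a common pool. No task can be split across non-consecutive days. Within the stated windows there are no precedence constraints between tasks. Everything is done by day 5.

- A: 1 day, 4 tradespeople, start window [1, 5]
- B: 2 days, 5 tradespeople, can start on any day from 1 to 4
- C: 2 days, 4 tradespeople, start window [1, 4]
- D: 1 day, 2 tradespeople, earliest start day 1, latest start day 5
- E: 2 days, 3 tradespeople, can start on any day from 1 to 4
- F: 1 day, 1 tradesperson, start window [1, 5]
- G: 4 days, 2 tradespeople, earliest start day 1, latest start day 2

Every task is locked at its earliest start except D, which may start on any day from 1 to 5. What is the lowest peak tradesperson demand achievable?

19

D@1: d1:21  d2:14  d3:2  d4:2  d5:0 → peak 21
D@2: d1:19  d2:16  d3:2  d4:2  d5:0 → peak 19
D@3: d1:19  d2:14  d3:4  d4:2  d5:0 → peak 19
D@4: d1:19  d2:14  d3:2  d4:4  d5:0 → peak 19
D@5: d1:19  d2:14  d3:2  d4:2  d5:2 → peak 19
Best is D@2, peak 19.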